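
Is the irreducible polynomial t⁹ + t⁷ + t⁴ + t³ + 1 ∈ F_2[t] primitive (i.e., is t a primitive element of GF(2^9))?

Write f(t) = t⁹ + t⁷ + t⁴ + t³ + 1.
|GF(2^9)^×| = 2^9 − 1 = 511. Prime factorization: 511 = 7·73.
f is primitive ⇔ t has order 511 in GF(2)[t]/(f), i.e. t^(511/q) ≠ 1 for each prime q | 511.
t^(73) mod f = 1
t^(7) mod f = t⁷.
Since t^(73) = 1, the order of t divides 73 < 511; not primitive.

No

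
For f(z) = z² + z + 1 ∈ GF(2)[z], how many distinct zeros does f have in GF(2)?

Evaluate at each of the 2 elements of GF(2):
f(0) = 1; f(1) = 1.
No element is a root.

0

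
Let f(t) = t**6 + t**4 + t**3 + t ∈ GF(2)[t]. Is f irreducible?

Check for roots in GF(2): f(0) = 0 → root; f(1) = 0 → root.
f(0) = 0, so (t) divides f(t); f is reducible.

No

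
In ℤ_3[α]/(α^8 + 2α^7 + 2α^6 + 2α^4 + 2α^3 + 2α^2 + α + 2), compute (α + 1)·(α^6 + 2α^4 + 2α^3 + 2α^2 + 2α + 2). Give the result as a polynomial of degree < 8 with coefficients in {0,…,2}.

Multiply in ℤ_3[α]: (α + 1)·(α^6 + 2α^4 + 2α^3 + 2α^2 + 2α + 2) = α^7 + α^6 + 2α^5 + α^4 + α^3 + α^2 + α + 2.
Reduced: α^7 + α^6 + 2α^5 + α^4 + α^3 + α^2 + α + 2.

α^7 + α^6 + 2α^5 + α^4 + α^3 + α^2 + α + 2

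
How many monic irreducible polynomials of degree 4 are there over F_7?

588

Gauss's count: N_{7}(4) = (1/4) Σ_{d|4} μ(4/d)·7^d.
Divisors of 4: 1, 2, 4; μ(4/d) for each: 0, -1, 1.
Σ = − 7^2 + 7^4 = 2352.
N = 2352/4 = 588.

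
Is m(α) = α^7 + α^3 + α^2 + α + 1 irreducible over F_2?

Yes

Check for roots in F_2: m(0) = 1; m(1) = 1.
No roots, so no linear factors.
Monic irreducibles of degree 2 over GF(2): α^2 + α + 1.
None of them divide m (all give nonzero remainder).
Monic irreducibles of degree 3 over GF(2): α^3 + α + 1, α^3 + α^2 + 1.
None of them divide m (all give nonzero remainder).
No irreducible factor of degree ≤ 3 exists, so m is irreducible over GF(2).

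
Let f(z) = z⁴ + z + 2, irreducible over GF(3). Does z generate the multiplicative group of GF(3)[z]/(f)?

Yes

|GF(3^4)^×| = 3^4 − 1 = 80. Prime factorization: 80 = 2^4·5.
f is primitive ⇔ z has order 80 in GF(3)[z]/(f), i.e. z^(80/q) ≠ 1 for each prime q | 80.
z^(40) mod f = 2.
z^(16) mod f = 2z³ + z + 2.
None equal 1, so z has full order 80; f is primitive.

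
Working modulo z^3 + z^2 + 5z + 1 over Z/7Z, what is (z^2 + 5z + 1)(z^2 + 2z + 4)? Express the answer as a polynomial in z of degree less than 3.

4z^2 + 5z + 5

Multiply in Z/7Z[z]: (z^2 + 5z + 1)·(z^2 + 2z + 4) = z^4 + z^2 + z + 4.
Reduce using z^3 ≡ 6z^2 + 2z + 6 (mod z^3 + z^2 + 5z + 1).
Reduced: 4z^2 + 5z + 5.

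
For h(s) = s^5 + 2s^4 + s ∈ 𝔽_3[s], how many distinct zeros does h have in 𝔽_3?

2

Evaluate at each of the 3 elements of 𝔽_3:
h(0) = 0 → root; h(1) = 1; h(2) = 0 → root.
Roots: {0, 2}.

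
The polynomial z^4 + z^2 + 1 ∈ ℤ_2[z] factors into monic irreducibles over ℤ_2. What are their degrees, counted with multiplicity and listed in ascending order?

Write h(z) = z^4 + z^2 + 1.
Roots in ℤ_2: h(0) = 1; h(1) = 1.
Complete factorization: h(z) = (z^2 + z + 1)^2.
Factor degrees with multiplicity: 2 + 2 = 4.

2, 2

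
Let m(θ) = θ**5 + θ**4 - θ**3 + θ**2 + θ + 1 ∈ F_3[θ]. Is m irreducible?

Yes

Check for roots in F_3: m(0) = 1; m(1) = 1; m(2) = 2.
No roots, so no linear factors.
Monic irreducibles of degree 2 over GF(3): θ**2 + 1, θ**2 + θ - 1, θ**2 - θ - 1.
None of them divide m (all give nonzero remainder).
No irreducible factor of degree ≤ 2 exists, so m is irreducible over GF(3).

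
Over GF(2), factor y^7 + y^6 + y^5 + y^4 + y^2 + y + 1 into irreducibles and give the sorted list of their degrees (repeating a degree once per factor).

Write g(y) = y^7 + y^6 + y^5 + y^4 + y^2 + y + 1.
Roots in GF(2): g(0) = 1; g(1) = 1.
Complete factorization: g(y) = (y^7 + y^6 + y^5 + y^4 + y^2 + y + 1).
Factor degrees with multiplicity: 7 = 7.

7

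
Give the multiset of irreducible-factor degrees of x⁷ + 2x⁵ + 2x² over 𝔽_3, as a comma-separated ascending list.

1, 1, 2, 3

Write g(x) = x⁷ + 2x⁵ + 2x².
Roots in 𝔽_3: g(0) = 0 → root; g(1) = 2; g(2) = 2.
Linear factors from roots: (x).
Complete factorization: g(x) = (x)^2·(x² + x + 2)·(x³ + 2x² + x + 1).
Factor degrees with multiplicity: 1 + 1 + 2 + 3 = 7.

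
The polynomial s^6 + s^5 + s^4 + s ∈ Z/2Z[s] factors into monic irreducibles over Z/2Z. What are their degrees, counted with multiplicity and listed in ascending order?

1, 1, 1, 3

Write h(s) = s^6 + s^5 + s^4 + s.
Roots in Z/2Z: h(0) = 0 → root; h(1) = 0 → root.
Linear factors from roots: (s), (s + 1).
Complete factorization: h(s) = (s)·(s + 1)^2·(s^3 + s^2 + 1).
Factor degrees with multiplicity: 1 + 1 + 1 + 3 = 6.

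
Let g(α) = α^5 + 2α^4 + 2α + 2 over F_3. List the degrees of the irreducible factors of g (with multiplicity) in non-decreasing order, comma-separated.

Roots in F_3: g(0) = 2; g(1) = 1; g(2) = 1.
Complete factorization: g(α) = (α^5 + 2α^4 + 2α + 2).
Factor degrees with multiplicity: 5 = 5.

5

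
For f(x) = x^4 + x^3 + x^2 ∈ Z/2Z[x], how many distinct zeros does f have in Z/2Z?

1

Evaluate at each of the 2 elements of Z/2Z:
f(0) = 0 → root; f(1) = 1.
Roots: {0}.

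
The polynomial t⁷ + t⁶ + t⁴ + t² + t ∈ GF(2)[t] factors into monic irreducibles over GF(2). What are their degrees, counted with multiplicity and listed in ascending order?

Write g(t) = t⁷ + t⁶ + t⁴ + t² + t.
Roots in GF(2): g(0) = 0 → root; g(1) = 1.
Linear factors from roots: (t).
Complete factorization: g(t) = (t)·(t² + t + 1)^3.
Factor degrees with multiplicity: 1 + 2 + 2 + 2 = 7.

1, 2, 2, 2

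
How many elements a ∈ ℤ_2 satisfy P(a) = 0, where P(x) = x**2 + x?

Evaluate at each of the 2 elements of ℤ_2:
P(0) = 0 → root; P(1) = 0 → root.
Roots: {0, 1}.

2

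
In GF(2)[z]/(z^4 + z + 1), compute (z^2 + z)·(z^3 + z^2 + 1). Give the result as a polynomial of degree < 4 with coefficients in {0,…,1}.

Multiply in GF(2)[z]: (z^2 + z)·(z^3 + z^2 + 1) = z^5 + z^3 + z^2 + z.
Reduce using z^4 ≡ z + 1 (mod z^4 + z + 1).
Reduced: z^3.

z^3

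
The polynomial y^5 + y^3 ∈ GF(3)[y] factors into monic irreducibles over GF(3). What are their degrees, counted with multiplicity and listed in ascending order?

Write g(y) = y^5 + y^3.
Roots in GF(3): g(0) = 0 → root; g(1) = 2; g(2) = 1.
Linear factors from roots: (y).
Complete factorization: g(y) = (y)^3·(y^2 + 1).
Factor degrees with multiplicity: 1 + 1 + 1 + 2 = 5.

1, 1, 1, 2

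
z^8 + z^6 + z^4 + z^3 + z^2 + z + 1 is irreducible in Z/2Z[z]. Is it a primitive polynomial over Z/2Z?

Write f(z) = z^8 + z^6 + z^4 + z^3 + z^2 + z + 1.
|GF(2^8)^×| = 2^8 − 1 = 255. Prime factorization: 255 = 3·5·17.
f is primitive ⇔ z has order 255 in GF(2)[z]/(f), i.e. z^(255/q) ≠ 1 for each prime q | 255.
z^(85) mod f = z^4 + z^3 + z.
z^(51) mod f = z^6 + z^3.
z^(15) mod f = z^6 + z + 1.
None equal 1, so z has full order 255; f is primitive.

Yes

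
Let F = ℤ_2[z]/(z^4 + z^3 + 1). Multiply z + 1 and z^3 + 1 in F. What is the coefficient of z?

Multiply in ℤ_2[z]: (z + 1)·(z^3 + 1) = z^4 + z^3 + z + 1.
Reduce using z^4 ≡ z^3 + 1 (mod z^4 + z^3 + 1).
Reduced: z.

1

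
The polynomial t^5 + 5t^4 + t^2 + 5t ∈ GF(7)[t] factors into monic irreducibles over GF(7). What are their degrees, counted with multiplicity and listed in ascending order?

Write h(t) = t^5 + 5t^4 + t^2 + 5t.
Linear factors from roots: (t), (t + 5), (t + 4), (t + 2), (t + 1).
Complete factorization: h(t) = (t)·(t + 1)·(t + 2)·(t + 4)·(t + 5).
Factor degrees with multiplicity: 1 + 1 + 1 + 1 + 1 = 5.

1, 1, 1, 1, 1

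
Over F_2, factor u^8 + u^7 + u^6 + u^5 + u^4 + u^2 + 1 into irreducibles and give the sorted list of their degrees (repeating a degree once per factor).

Write h(u) = u^8 + u^7 + u^6 + u^5 + u^4 + u^2 + 1.
Roots in F_2: h(0) = 1; h(1) = 1.
Complete factorization: h(u) = (u^8 + u^7 + u^6 + u^5 + u^4 + u^2 + 1).
Factor degrees with multiplicity: 8 = 8.

8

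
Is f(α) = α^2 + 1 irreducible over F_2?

No

Check for roots in F_2: f(0) = 1; f(1) = 0 → root.
f(1) = 0, so (α − 1) divides f(α); f is reducible.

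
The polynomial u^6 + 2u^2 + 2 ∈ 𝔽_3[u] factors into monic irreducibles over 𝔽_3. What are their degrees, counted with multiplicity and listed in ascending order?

Write f(u) = u^6 + 2u^2 + 2.
Roots in 𝔽_3: f(0) = 2; f(1) = 2; f(2) = 2.
Complete factorization: f(u) = (u^3 + u^2 + 2u + 1)·(u^3 + 2u^2 + 2u + 2).
Factor degrees with multiplicity: 3 + 3 = 6.

3, 3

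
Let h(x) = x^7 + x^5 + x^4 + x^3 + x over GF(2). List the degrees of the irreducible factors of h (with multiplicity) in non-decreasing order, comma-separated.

Roots in GF(2): h(0) = 0 → root; h(1) = 1.
Linear factors from roots: (x).
Complete factorization: h(x) = (x)·(x^2 + x + 1)·(x^4 + x^3 + x^2 + x + 1).
Factor degrees with multiplicity: 1 + 2 + 4 = 7.

1, 2, 4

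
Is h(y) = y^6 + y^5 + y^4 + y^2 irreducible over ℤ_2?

Check for roots in ℤ_2: h(0) = 0 → root; h(1) = 0 → root.
h(0) = 0, so (y) divides h(y); h is reducible.

No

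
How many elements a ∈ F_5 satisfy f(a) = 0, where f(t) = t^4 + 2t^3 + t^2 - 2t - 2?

Evaluate at each of the 5 elements of F_5:
f(0) = 3; f(1) = 0 → root; f(2) = 0 → root; f(3) = 1; f(4) = 0 → root.
Roots: {1, 2, 4}.

3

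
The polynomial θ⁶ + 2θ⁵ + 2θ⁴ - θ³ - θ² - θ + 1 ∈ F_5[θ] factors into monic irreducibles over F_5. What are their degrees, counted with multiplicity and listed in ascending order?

Write h(θ) = θ⁶ + 2θ⁵ + 2θ⁴ - θ³ - θ² - θ + 1.
Roots in F_5: h(0) = 1; h(1) = 3; h(2) = 2; h(3) = 4; h(4) = 3.
Complete factorization: h(θ) = (θ² - 2)·(θ² + θ + 1)·(θ² + θ + 2).
Factor degrees with multiplicity: 2 + 2 + 2 = 6.

2, 2, 2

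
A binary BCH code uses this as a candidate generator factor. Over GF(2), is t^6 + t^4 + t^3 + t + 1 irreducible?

Yes

Write P(t) = t^6 + t^4 + t^3 + t + 1.
Check for roots in GF(2): P(0) = 1; P(1) = 1.
No roots, so no linear factors.
Monic irreducibles of degree 2 over GF(2): t^2 + t + 1.
None of them divide P (all give nonzero remainder).
Monic irreducibles of degree 3 over GF(2): t^3 + t + 1, t^3 + t^2 + 1.
None of them divide P (all give nonzero remainder).
No irreducible factor of degree ≤ 3 exists, so P is irreducible over GF(2).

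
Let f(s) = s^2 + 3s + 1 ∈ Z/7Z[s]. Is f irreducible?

Check for roots in Z/7Z: f(0) = 1; f(1) = 5; f(2) = 4; f(3) = 5; f(4) = 1; f(5) = 6; f(6) = 6.
No roots. A degree-2 polynomial over a field with no linear factor is irreducible.

Yes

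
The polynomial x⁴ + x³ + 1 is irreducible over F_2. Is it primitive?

Write f(x) = x⁴ + x³ + 1.
|GF(2^4)^×| = 2^4 − 1 = 15. Prime factorization: 15 = 3·5.
f is primitive ⇔ x has order 15 in GF(2)[x]/(f), i.e. x^(15/q) ≠ 1 for each prime q | 15.
x^(5) mod f = x³ + x + 1.
x^(3) mod f = x³.
None equal 1, so x has full order 15; f is primitive.

Yes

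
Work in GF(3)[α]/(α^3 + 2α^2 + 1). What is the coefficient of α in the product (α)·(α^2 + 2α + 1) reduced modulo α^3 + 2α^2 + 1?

Multiply in GF(3)[α]: (α)·(α^2 + 2α + 1) = α^3 + 2α^2 + α.
Reduce using α^3 ≡ α^2 + 2 (mod α^3 + 2α^2 + 1).
Reduced: α + 2.

1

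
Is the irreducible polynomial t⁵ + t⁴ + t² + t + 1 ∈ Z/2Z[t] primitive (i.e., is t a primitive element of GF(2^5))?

Yes

Write f(t) = t⁵ + t⁴ + t² + t + 1.
|GF(2^5)^×| = 2^5 − 1 = 31. Prime factorization: 31 = 31.
f is primitive ⇔ t has order 31 in GF(2)[t]/(f), i.e. t^(31/q) ≠ 1 for each prime q | 31.
t^(1) mod f = t.
None equal 1, so t has full order 31; f is primitive.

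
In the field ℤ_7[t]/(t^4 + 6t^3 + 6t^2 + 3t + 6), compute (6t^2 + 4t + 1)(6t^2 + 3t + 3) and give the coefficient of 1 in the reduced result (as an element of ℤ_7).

Multiply in ℤ_7[t]: (6t^2 + 4t + 1)·(6t^2 + 3t + 3) = t^4 + t^2 + t + 3.
Reduce using t^4 ≡ t^3 + t^2 + 4t + 1 (mod t^4 + 6t^3 + 6t^2 + 3t + 6).
Reduced: t^3 + 2t^2 + 5t + 4.

4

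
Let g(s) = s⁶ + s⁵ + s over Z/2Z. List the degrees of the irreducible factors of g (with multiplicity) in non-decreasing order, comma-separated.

Roots in Z/2Z: g(0) = 0 → root; g(1) = 1.
Linear factors from roots: (s).
Complete factorization: g(s) = (s)·(s² + s + 1)·(s³ + s + 1).
Factor degrees with multiplicity: 1 + 2 + 3 = 6.

1, 2, 3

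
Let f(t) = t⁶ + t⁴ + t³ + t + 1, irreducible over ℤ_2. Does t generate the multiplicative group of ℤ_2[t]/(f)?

|GF(2^6)^×| = 2^6 − 1 = 63. Prime factorization: 63 = 3^2·7.
f is primitive ⇔ t has order 63 in GF(2)[t]/(f), i.e. t^(63/q) ≠ 1 for each prime q | 63.
t^(21) mod f = t³ + t² + t.
t^(9) mod f = t⁵ + t⁴ + t² + 1.
None equal 1, so t has full order 63; f is primitive.

Yes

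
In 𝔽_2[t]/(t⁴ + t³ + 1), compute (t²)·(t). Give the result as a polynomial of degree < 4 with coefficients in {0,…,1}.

Multiply in 𝔽_2[t]: (t²)·(t) = t³.
Reduced: t³.

t^3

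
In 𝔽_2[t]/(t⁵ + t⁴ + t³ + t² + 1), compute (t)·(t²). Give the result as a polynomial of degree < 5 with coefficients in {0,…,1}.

Multiply in 𝔽_2[t]: (t)·(t²) = t³.
Reduced: t³.

t^3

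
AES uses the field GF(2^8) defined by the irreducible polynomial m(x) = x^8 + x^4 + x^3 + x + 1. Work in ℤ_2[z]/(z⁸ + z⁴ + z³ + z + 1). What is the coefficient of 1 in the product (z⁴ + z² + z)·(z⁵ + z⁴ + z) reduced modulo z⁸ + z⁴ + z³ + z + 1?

Multiply in ℤ_2[z]: (z⁴ + z² + z)·(z⁵ + z⁴ + z) = z⁹ + z⁸ + z⁷ + z³ + z².
Reduce using z⁸ ≡ z⁴ + z³ + z + 1 (mod z⁸ + z⁴ + z³ + z + 1).
Reduced: z⁷ + z⁵ + 1.

1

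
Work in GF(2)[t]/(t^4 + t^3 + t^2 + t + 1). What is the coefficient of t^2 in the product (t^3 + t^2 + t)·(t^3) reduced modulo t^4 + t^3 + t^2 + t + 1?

1

Multiply in GF(2)[t]: (t^3 + t^2 + t)·(t^3) = t^6 + t^5 + t^4.
Reduce using t^4 ≡ t^3 + t^2 + t + 1 (mod t^4 + t^3 + t^2 + t + 1).
Reduced: t^3 + t^2.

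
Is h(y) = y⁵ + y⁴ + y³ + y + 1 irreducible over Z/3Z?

Yes

Check for roots in Z/3Z: h(0) = 1; h(1) = 2; h(2) = 2.
No roots, so no linear factors.
Monic irreducibles of degree 2 over GF(3): y² + 1, y² + y - 1, y² - y - 1.
None of them divide h (all give nonzero remainder).
No irreducible factor of degree ≤ 2 exists, so h is irreducible over GF(3).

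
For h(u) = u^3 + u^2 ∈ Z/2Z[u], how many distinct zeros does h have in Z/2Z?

Evaluate at each of the 2 elements of Z/2Z:
h(0) = 0 → root; h(1) = 0 → root.
Roots: {0, 1}.

2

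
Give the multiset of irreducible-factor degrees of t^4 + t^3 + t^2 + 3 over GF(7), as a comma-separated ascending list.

4

Write g(t) = t^4 + t^3 + t^2 + 3.
Complete factorization: g(t) = (t^4 + t^3 + t^2 + 3).
Factor degrees with multiplicity: 4 = 4.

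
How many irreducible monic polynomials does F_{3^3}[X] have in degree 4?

By the necklace-counting formula, N_27(4) = (1/4) Σ_{d|4} μ(4/d)·27^d.
Divisors of 4: 1, 2, 4; μ(4/d) for each: 0, -1, 1.
Σ = − 27^2 + 27^4 = 530712.
N = 530712/4 = 132678.

132678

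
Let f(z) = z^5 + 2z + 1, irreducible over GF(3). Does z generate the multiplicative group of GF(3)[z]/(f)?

|GF(3^5)^×| = 3^5 − 1 = 242. Prime factorization: 242 = 2·11^2.
f is primitive ⇔ z has order 242 in GF(3)[z]/(f), i.e. z^(242/q) ≠ 1 for each prime q | 242.
z^(121) mod f = 2.
z^(22) mod f = 2z^3 + 2z^2 + z + 1.
None equal 1, so z has full order 242; f is primitive.

Yes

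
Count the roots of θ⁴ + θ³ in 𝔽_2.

2

Write P(θ) = θ⁴ + θ³.
Evaluate at each of the 2 elements of 𝔽_2:
P(0) = 0 → root; P(1) = 0 → root.
Roots: {0, 1}.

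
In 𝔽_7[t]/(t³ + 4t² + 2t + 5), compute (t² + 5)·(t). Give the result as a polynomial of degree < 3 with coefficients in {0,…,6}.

3t^2 + 3t + 2

Multiply in 𝔽_7[t]: (t² + 5)·(t) = t³ + 5t.
Reduce using t³ ≡ 3t² + 5t + 2 (mod t³ + 4t² + 2t + 5).
Reduced: 3t² + 3t + 2.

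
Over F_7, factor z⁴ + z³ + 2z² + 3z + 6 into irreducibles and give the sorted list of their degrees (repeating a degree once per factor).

Write g(z) = z⁴ + z³ + 2z² + 3z + 6.
Complete factorization: g(z) = (z⁴ + z³ + 2z² + 3z + 6).
Factor degrees with multiplicity: 4 = 4.

4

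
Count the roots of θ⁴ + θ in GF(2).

Write P(θ) = θ⁴ + θ.
Evaluate at each of the 2 elements of GF(2):
P(0) = 0 → root; P(1) = 0 → root.
Roots: {0, 1}.

2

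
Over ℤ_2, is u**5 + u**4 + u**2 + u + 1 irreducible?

Yes

Write m(u) = u**5 + u**4 + u**2 + u + 1.
Check for roots in ℤ_2: m(0) = 1; m(1) = 1.
No roots, so no linear factors.
Monic irreducibles of degree 2 over GF(2): u**2 + u + 1.
None of them divide m (all give nonzero remainder).
No irreducible factor of degree ≤ 2 exists, so m is irreducible over GF(2).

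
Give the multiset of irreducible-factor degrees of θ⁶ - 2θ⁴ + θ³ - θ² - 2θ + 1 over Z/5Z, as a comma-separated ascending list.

1, 1, 1, 3

Write g(θ) = θ⁶ - 2θ⁴ + θ³ - θ² - 2θ + 1.
Roots in Z/5Z: g(0) = 1; g(1) = 3; g(2) = 3; g(3) = 0 → root; g(4) = 0 → root.
Linear factors from roots: (θ + 2), (θ + 1).
Complete factorization: g(θ) = (θ + 2)·(θ + 1)^2·(θ³ + θ² - θ - 2).
Factor degrees with multiplicity: 1 + 1 + 1 + 3 = 6.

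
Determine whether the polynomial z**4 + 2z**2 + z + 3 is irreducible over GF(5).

No

Write g(z) = z**4 + 2z**2 + z + 3.
Check for roots in GF(5): g(0) = 3; g(1) = 2; g(2) = 4; g(3) = 0 → root; g(4) = 0 → root.
g(3) = 0, so (z − 3) divides g(z); g is reducible.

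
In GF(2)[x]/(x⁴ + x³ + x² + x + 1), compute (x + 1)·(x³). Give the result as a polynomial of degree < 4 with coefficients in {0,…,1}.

Multiply in GF(2)[x]: (x + 1)·(x³) = x⁴ + x³.
Reduce using x⁴ ≡ x³ + x² + x + 1 (mod x⁴ + x³ + x² + x + 1).
Reduced: x² + x + 1.

x^2 + x + 1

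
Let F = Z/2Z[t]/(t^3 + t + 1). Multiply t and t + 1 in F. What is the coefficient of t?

Multiply in Z/2Z[t]: (t)·(t + 1) = t^2 + t.
Reduced: t^2 + t.

1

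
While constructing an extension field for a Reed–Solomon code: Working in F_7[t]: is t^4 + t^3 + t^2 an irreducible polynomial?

No

Write m(t) = t^4 + t^3 + t^2.
Check for roots in F_7: m(0) = 0 → root; m(1) = 3; m(2) = 0 → root; m(3) = 5; m(4) = 0 → root; m(5) = 5; m(6) = 1.
m(0) = 0, so (t) divides m(t); m is reducible.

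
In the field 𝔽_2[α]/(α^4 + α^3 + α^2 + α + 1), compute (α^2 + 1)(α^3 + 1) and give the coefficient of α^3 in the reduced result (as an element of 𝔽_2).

Multiply in 𝔽_2[α]: (α^2 + 1)·(α^3 + 1) = α^5 + α^3 + α^2 + 1.
Reduce using α^4 ≡ α^3 + α^2 + α + 1 (mod α^4 + α^3 + α^2 + α + 1).
Reduced: α^3 + α^2.

1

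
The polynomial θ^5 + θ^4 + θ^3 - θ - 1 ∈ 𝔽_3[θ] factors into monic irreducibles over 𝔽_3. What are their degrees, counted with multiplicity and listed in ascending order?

Write h(θ) = θ^5 + θ^4 + θ^3 - θ - 1.
Roots in 𝔽_3: h(0) = 2; h(1) = 1; h(2) = 2.
Complete factorization: h(θ) = (θ^2 + θ - 1)·(θ^3 - θ + 1).
Factor degrees with multiplicity: 2 + 3 = 5.

2, 3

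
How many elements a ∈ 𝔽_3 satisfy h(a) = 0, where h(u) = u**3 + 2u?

3

Evaluate at each of the 3 elements of 𝔽_3:
h(0) = 0 → root; h(1) = 0 → root; h(2) = 0 → root.
Roots: {0, 1, 2}.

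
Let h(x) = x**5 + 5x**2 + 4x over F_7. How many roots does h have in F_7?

Evaluate at each of the 7 elements of F_7:
h(0) = 0 → root; h(1) = 3; h(2) = 4; h(3) = 6; h(4) = 0 → root; h(5) = 1; h(6) = 0 → root.
Roots: {0, 4, 6}.

3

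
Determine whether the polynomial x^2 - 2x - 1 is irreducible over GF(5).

Yes

Write f(x) = x^2 - 2x - 1.
Check for roots in GF(5): f(0) = 4; f(1) = 3; f(2) = 4; f(3) = 2; f(4) = 2.
No roots. A degree-2 polynomial over a field with no linear factor is irreducible.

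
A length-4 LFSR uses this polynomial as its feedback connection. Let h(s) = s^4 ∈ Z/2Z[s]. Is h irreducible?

No

Check for roots in Z/2Z: h(0) = 0 → root; h(1) = 1.
h(0) = 0, so (s) divides h(s); h is reducible.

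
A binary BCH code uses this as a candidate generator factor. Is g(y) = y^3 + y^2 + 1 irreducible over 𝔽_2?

Yes

Check for roots in 𝔽_2: g(0) = 1; g(1) = 1.
No roots. A degree-3 polynomial over a field with no linear factor is irreducible.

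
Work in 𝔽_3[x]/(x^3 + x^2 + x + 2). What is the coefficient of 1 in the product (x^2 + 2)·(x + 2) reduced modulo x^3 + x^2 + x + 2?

2

Multiply in 𝔽_3[x]: (x^2 + 2)·(x + 2) = x^3 + 2x^2 + 2x + 1.
Reduce using x^3 ≡ 2x^2 + 2x + 1 (mod x^3 + x^2 + x + 2).
Reduced: x^2 + x + 2.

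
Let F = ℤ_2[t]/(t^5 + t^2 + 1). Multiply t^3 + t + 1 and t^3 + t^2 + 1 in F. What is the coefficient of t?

0

Multiply in ℤ_2[t]: (t^3 + t + 1)·(t^3 + t^2 + 1) = t^6 + t^5 + t^4 + t^3 + t^2 + t + 1.
Reduce using t^5 ≡ t^2 + 1 (mod t^5 + t^2 + 1).
Reduced: t^4.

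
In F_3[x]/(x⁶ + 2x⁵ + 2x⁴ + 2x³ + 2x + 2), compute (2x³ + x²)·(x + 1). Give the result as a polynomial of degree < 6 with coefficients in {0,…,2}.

2x^4 + x^2

Multiply in F_3[x]: (2x³ + x²)·(x + 1) = 2x⁴ + x².
Reduced: 2x⁴ + x².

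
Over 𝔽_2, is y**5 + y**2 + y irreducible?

No

Write m(y) = y**5 + y**2 + y.
Check for roots in 𝔽_2: m(0) = 0 → root; m(1) = 1.
m(0) = 0, so (y) divides m(y); m is reducible.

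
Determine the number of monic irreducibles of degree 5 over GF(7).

3360

x^(7^5) − x is the product of all monic irreducibles of degree dividing 5; Möbius inversion gives N = (1/5) Σ μ(5/d)·7^d.
Divisors of 5: 1, 5; μ(5/d) for each: -1, 1.
Σ = − 7^1 + 7^5 = 16800.
N = 16800/5 = 3360.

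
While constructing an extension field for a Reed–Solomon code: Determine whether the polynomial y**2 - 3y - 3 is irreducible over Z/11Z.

Yes

Write h(y) = y**2 - 3y - 3.
Check each element of Z/11Z for a root: h(0)=8, h(1)=6, h(2)=6, h(3)=8, h(4)=1, h(5)=7, h(6)=4, h(7)=3, h(8)=4, h(9)=7, h(10)=1.
No roots. A degree-2 polynomial over a field with no linear factor is irreducible.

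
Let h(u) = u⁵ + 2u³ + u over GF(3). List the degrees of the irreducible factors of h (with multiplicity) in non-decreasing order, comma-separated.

1, 2, 2

Roots in GF(3): h(0) = 0 → root; h(1) = 1; h(2) = 2.
Linear factors from roots: (u).
Complete factorization: h(u) = (u)·(u² + 1)^2.
Factor degrees with multiplicity: 1 + 2 + 2 = 5.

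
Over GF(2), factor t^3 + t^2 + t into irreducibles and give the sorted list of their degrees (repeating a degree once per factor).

1, 2

Write g(t) = t^3 + t^2 + t.
Roots in GF(2): g(0) = 0 → root; g(1) = 1.
Linear factors from roots: (t).
Complete factorization: g(t) = (t)·(t^2 + t + 1).
Factor degrees with multiplicity: 1 + 2 = 3.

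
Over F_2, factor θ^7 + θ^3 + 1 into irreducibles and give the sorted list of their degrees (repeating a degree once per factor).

Write g(θ) = θ^7 + θ^3 + 1.
Roots in F_2: g(0) = 1; g(1) = 1.
Complete factorization: g(θ) = (θ^7 + θ^3 + 1).
Factor degrees with multiplicity: 7 = 7.

7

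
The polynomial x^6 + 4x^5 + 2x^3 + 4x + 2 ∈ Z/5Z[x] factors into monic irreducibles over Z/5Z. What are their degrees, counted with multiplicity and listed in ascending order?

Write f(x) = x^6 + 4x^5 + 2x^3 + 4x + 2.
Roots in Z/5Z: f(0) = 2; f(1) = 3; f(2) = 3; f(3) = 4; f(4) = 3.
Complete factorization: f(x) = (x^2 + 4x + 1)·(x^4 + 4x^2 + x + 2).
Factor degrees with multiplicity: 2 + 4 = 6.

2, 4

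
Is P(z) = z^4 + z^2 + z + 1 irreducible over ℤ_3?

Yes

Check for roots in ℤ_3: P(0) = 1; P(1) = 1; P(2) = 2.
No roots, so no linear factors.
Monic irreducibles of degree 2 over GF(3): z^2 + 1, z^2 + z - 1, z^2 - z - 1.
None of them divide P (all give nonzero remainder).
No irreducible factor of degree ≤ 2 exists, so P is irreducible over GF(3).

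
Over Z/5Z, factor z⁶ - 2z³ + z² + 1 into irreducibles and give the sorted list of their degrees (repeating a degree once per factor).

1, 1, 1, 3

Write f(z) = z⁶ - 2z³ + z² + 1.
Roots in Z/5Z: f(0) = 1; f(1) = 1; f(2) = 3; f(3) = 0 → root; f(4) = 0 → root.
Linear factors from roots: (z + 2), (z + 1).
Complete factorization: f(z) = (z + 1)·(z + 2)^2·(z³ + 2z - 1).
Factor degrees with multiplicity: 1 + 1 + 1 + 3 = 6.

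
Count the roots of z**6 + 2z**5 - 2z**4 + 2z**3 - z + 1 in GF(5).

Write g(z) = z**6 + 2z**5 - 2z**4 + 2z**3 - z + 1.
Evaluate at each of the 5 elements of GF(5):
g(0) = 1; g(1) = 3; g(2) = 1; g(3) = 0 → root; g(4) = 2.
Roots: {3}.

1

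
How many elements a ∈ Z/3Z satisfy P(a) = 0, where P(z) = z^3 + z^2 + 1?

1

Evaluate at each of the 3 elements of Z/3Z:
P(0) = 1; P(1) = 0 → root; P(2) = 1.
Roots: {1}.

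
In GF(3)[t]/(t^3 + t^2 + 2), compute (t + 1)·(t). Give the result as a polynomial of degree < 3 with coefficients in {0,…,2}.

t^2 + t

Multiply in GF(3)[t]: (t + 1)·(t) = t^2 + t.
Reduced: t^2 + t.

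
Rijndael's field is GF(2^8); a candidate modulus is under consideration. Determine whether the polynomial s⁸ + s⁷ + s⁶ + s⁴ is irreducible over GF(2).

Write m(s) = s⁸ + s⁷ + s⁶ + s⁴.
Check for roots in GF(2): m(0) = 0 → root; m(1) = 0 → root.
m(0) = 0, so (s) divides m(s); m is reducible.

No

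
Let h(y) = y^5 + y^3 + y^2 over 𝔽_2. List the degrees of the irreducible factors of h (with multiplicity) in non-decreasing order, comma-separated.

1, 1, 3

Roots in 𝔽_2: h(0) = 0 → root; h(1) = 1.
Linear factors from roots: (y).
Complete factorization: h(y) = (y)^2·(y^3 + y + 1).
Factor degrees with multiplicity: 1 + 1 + 3 = 5.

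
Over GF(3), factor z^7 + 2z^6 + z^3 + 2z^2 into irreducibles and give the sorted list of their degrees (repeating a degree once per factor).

Write g(z) = z^7 + 2z^6 + z^3 + 2z^2.
Roots in GF(3): g(0) = 0 → root; g(1) = 0 → root; g(2) = 2.
Linear factors from roots: (z), (z + 2).
Complete factorization: g(z) = (z + 2)·(z)^2·(z^2 + z + 2)·(z^2 + 2z + 2).
Factor degrees with multiplicity: 1 + 1 + 1 + 2 + 2 = 7.

1, 1, 1, 2, 2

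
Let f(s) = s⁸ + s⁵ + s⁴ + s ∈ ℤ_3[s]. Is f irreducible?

Check for roots in ℤ_3: f(0) = 0 → root; f(1) = 1; f(2) = 0 → root.
f(0) = 0, so (s) divides f(s); f is reducible.

No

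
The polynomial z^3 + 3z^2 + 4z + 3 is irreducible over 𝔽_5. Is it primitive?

Write f(z) = z^3 + 3z^2 + 4z + 3.
|GF(5^3)^×| = 5^3 − 1 = 124. Prime factorization: 124 = 2^2·31.
f is primitive ⇔ z has order 124 in GF(5)[z]/(f), i.e. z^(124/q) ≠ 1 for each prime q | 124.
z^(62) mod f = 4.
z^(4) mod f = 4z + 4.
None equal 1, so z has full order 124; f is primitive.

Yes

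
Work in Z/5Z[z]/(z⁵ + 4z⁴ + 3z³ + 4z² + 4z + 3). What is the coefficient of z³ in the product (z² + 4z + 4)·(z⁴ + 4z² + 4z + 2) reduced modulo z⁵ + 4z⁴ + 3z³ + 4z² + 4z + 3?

Multiply in Z/5Z[z]: (z² + 4z + 4)·(z⁴ + 4z² + 4z + 2) = z⁶ + 4z⁵ + 3z⁴ + 4z² + 4z + 3.
Reduce using z⁵ ≡ z⁴ + 2z³ + z² + z + 2 (mod z⁵ + 4z⁴ + 3z³ + 4z² + 4z + 3).
Reduced: z³ + z + 3.

1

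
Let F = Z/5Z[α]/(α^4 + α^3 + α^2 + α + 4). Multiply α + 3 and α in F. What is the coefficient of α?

Multiply in Z/5Z[α]: (α + 3)·(α) = α^2 + 3α.
Reduced: α^2 + 3α.

3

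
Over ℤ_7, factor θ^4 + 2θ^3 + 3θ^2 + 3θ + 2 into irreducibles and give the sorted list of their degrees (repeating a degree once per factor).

4

Write h(θ) = θ^4 + 2θ^3 + 3θ^2 + 3θ + 2.
Complete factorization: h(θ) = (θ^4 + 2θ^3 + 3θ^2 + 3θ + 2).
Factor degrees with multiplicity: 4 = 4.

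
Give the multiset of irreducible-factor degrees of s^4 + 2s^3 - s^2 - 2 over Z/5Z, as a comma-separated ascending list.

1, 3

Write f(s) = s^4 + 2s^3 - s^2 - 2.
Roots in Z/5Z: f(0) = 3; f(1) = 0 → root; f(2) = 1; f(3) = 4; f(4) = 1.
Linear factors from roots: (s - 1).
Complete factorization: f(s) = (s - 1)·(s^3 - 2s^2 + 2s + 2).
Factor degrees with multiplicity: 1 + 3 = 4.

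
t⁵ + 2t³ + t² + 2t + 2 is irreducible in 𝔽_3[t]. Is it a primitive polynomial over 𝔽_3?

Write f(t) = t⁵ + 2t³ + t² + 2t + 2.
|GF(3^5)^×| = 3^5 − 1 = 242. Prime factorization: 242 = 2·11^2.
f is primitive ⇔ t has order 242 in GF(3)[t]/(f), i.e. t^(242/q) ≠ 1 for each prime q | 242.
t^(121) mod f = 1
t^(22) mod f = 1
Since t^(121) = 1, the order of t divides 121 < 242; not primitive.

No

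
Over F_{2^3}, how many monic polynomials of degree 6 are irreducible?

43596

The number of monic irreducibles of degree 6 over GF(8) is (1/6)·Σ_{d∣6} μ(6/d) 8^d.
Divisors of 6: 1, 2, 3, 6; μ(6/d) for each: 1, -1, -1, 1.
Σ = 8^1 − 8^2 − 8^3 + 8^6 = 261576.
N = 261576/6 = 43596.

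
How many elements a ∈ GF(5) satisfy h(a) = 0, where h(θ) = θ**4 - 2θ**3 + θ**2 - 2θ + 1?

0

Evaluate at each of the 5 elements of GF(5):
h(0) = 1; h(1) = 4; h(2) = 1; h(3) = 1; h(4) = 2.
No element is a root.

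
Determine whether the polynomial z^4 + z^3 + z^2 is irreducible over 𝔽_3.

No

Write h(z) = z^4 + z^3 + z^2.
Check for roots in 𝔽_3: h(0) = 0 → root; h(1) = 0 → root; h(2) = 1.
h(0) = 0, so (z) divides h(z); h is reducible.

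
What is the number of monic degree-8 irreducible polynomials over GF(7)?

The number of monic irreducibles of degree 8 over GF(7) is (1/8)·Σ_{d∣8} μ(8/d) 7^d.
Divisors of 8: 1, 2, 4, 8; μ(8/d) for each: 0, 0, -1, 1.
Σ = − 7^4 + 7^8 = 5762400.
N = 5762400/8 = 720300.

720300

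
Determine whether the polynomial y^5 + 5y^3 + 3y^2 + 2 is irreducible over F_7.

Yes

Write P(y) = y^5 + 5y^3 + 3y^2 + 2.
Check for roots in F_7: P(0) = 2; P(1) = 4; P(2) = 2; P(3) = 1; P(4) = 1; P(5) = 5; P(6) = 6.
No roots, so no linear factors.
Degree-2 irreducible divisors: test the 21 monic irreducibles of degree 2 over GF(7).
None of them divide P (all give nonzero remainder).
No irreducible factor of degree ≤ 2 exists, so P is irreducible over GF(7).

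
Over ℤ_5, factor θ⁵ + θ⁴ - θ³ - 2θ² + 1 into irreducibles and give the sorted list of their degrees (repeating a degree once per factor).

1, 1, 1, 2

Write f(θ) = θ⁵ + θ⁴ - θ³ - 2θ² + 1.
Roots in ℤ_5: f(0) = 1; f(1) = 0 → root; f(2) = 3; f(3) = 0 → root; f(4) = 0 → root.
Linear factors from roots: (θ - 1), (θ + 2), (θ + 1).
Complete factorization: f(θ) = (θ + 1)·(θ + 2)·(θ - 1)·(θ² - θ + 2).
Factor degrees with multiplicity: 1 + 1 + 1 + 2 = 5.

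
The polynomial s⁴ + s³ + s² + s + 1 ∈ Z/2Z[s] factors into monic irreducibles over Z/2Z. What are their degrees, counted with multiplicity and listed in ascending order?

Write h(s) = s⁴ + s³ + s² + s + 1.
Roots in Z/2Z: h(0) = 1; h(1) = 1.
Complete factorization: h(s) = (s⁴ + s³ + s² + s + 1).
Factor degrees with multiplicity: 4 = 4.

4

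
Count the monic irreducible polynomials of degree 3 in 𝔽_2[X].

By the necklace-counting formula, N_2(3) = (1/3) Σ_{d|3} μ(3/d)·2^d.
Divisors of 3: 1, 3; μ(3/d) for each: -1, 1.
Σ = − 2^1 + 2^3 = 6.
N = 6/3 = 2.

2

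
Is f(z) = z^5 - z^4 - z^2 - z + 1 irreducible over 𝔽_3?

Check for roots in 𝔽_3: f(0) = 1; f(1) = 2; f(2) = 2.
No roots, so no linear factors.
Monic irreducibles of degree 2 over GF(3): z^2 + 1, z^2 + z - 1, z^2 - z - 1.
None of them divide f (all give nonzero remainder).
No irreducible factor of degree ≤ 2 exists, so f is irreducible over GF(3).

Yes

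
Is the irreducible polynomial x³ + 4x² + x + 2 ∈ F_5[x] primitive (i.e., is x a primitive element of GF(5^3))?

Yes

Write f(x) = x³ + 4x² + x + 2.
|GF(5^3)^×| = 5^3 − 1 = 124. Prime factorization: 124 = 2^2·31.
f is primitive ⇔ x has order 124 in GF(5)[x]/(f), i.e. x^(124/q) ≠ 1 for each prime q | 124.
x^(62) mod f = 4.
x^(4) mod f = 2x + 3.
None equal 1, so x has full order 124; f is primitive.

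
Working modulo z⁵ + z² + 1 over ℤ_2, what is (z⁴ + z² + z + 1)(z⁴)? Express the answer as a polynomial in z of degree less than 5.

z^4 + z

Multiply in ℤ_2[z]: (z⁴ + z² + z + 1)·(z⁴) = z⁸ + z⁶ + z⁵ + z⁴.
Reduce using z⁵ ≡ z² + 1 (mod z⁵ + z² + 1).
Reduced: z⁴ + z.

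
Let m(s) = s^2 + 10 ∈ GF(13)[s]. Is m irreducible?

No

Check each element of GF(13) for a root: m(0)=10, m(1)=11, m(2)=1, m(3)=6, m(4)=0, m(5)=9, m(6)=7, m(7)=7, m(8)=9, m(9)=0, m(10)=6, m(11)=1, m(12)=11.
m(4) = 0, so (s − 4) divides m(s); m is reducible.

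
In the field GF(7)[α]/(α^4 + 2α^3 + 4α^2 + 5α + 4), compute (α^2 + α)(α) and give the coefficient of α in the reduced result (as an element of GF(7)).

0

Multiply in GF(7)[α]: (α^2 + α)·(α) = α^3 + α^2.
Reduced: α^3 + α^2.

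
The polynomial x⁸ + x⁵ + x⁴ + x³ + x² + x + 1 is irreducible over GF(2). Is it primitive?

Write f(x) = x⁸ + x⁵ + x⁴ + x³ + x² + x + 1.
|GF(2^8)^×| = 2^8 − 1 = 255. Prime factorization: 255 = 3·5·17.
f is primitive ⇔ x has order 255 in GF(2)[x]/(f), i.e. x^(255/q) ≠ 1 for each prime q | 255.
x^(85) mod f = 1
x^(51) mod f = x⁷ + x⁵ + x³ + x² + x + 1.
x^(15) mod f = x⁶ + x³ + x + 1.
Since x^(85) = 1, the order of x divides 85 < 255; not primitive.

No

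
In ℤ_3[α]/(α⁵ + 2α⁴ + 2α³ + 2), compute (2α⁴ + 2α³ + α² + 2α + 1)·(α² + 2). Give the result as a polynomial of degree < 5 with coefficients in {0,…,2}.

Multiply in ℤ_3[α]: (2α⁴ + 2α³ + α² + 2α + 1)·(α² + 2) = 2α⁶ + 2α⁵ + 2α⁴ + α + 2.
Reduce using α⁵ ≡ α⁴ + α³ + 1 (mod α⁵ + 2α⁴ + 2α³ + 2).
Reduced: 2α⁴ + α³.

2α^4 + α^3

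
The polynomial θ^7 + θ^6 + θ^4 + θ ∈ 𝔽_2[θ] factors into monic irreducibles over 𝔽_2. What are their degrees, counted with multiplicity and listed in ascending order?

1, 1, 1, 1, 3

Write f(θ) = θ^7 + θ^6 + θ^4 + θ.
Roots in 𝔽_2: f(0) = 0 → root; f(1) = 0 → root.
Linear factors from roots: (θ), (θ + 1).
Complete factorization: f(θ) = (θ)·(θ + 1)^3·(θ^3 + θ + 1).
Factor degrees with multiplicity: 1 + 1 + 1 + 1 + 3 = 7.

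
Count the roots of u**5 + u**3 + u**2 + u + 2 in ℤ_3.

Write P(u) = u**5 + u**3 + u**2 + u + 2.
Evaluate at each of the 3 elements of ℤ_3:
P(0) = 2; P(1) = 0 → root; P(2) = 0 → root.
Roots: {1, 2}.

2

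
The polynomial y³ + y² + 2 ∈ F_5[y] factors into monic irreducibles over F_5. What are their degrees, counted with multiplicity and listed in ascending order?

3

Write f(y) = y³ + y² + 2.
Roots in F_5: f(0) = 2; f(1) = 4; f(2) = 4; f(3) = 3; f(4) = 2.
Complete factorization: f(y) = (y³ + y² + 2).
Factor degrees with multiplicity: 3 = 3.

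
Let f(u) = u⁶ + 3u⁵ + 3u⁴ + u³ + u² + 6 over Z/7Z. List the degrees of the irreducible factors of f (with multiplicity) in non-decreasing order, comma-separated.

1, 1, 1, 1, 2

Linear factors from roots: (u + 4), (u + 3), (u + 1).
Complete factorization: f(u) = (u + 1)·(u + 4)·(u + 3)^2·(u² + 6u + 6).
Factor degrees with multiplicity: 1 + 1 + 1 + 1 + 2 = 6.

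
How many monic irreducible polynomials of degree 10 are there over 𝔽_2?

Gauss's count: N_{2}(10) = (1/10) Σ_{d|10} μ(10/d)·2^d.
Divisors of 10: 1, 2, 5, 10; μ(10/d) for each: 1, -1, -1, 1.
Σ = 2^1 − 2^2 − 2^5 + 2^10 = 990.
N = 990/10 = 99.

99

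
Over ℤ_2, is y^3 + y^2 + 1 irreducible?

Yes

Write m(y) = y^3 + y^2 + 1.
Check for roots in ℤ_2: m(0) = 1; m(1) = 1.
No roots. A degree-3 polynomial over a field with no linear factor is irreducible.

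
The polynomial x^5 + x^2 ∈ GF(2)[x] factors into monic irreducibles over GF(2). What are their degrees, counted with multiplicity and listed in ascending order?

1, 1, 1, 2

Write h(x) = x^5 + x^2.
Roots in GF(2): h(0) = 0 → root; h(1) = 0 → root.
Linear factors from roots: (x), (x + 1).
Complete factorization: h(x) = (x + 1)·(x)^2·(x^2 + x + 1).
Factor degrees with multiplicity: 1 + 1 + 1 + 2 = 5.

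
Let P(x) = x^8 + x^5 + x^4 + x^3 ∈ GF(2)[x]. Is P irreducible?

No

Check for roots in GF(2): P(0) = 0 → root; P(1) = 0 → root.
P(0) = 0, so (x) divides P(x); P is reducible.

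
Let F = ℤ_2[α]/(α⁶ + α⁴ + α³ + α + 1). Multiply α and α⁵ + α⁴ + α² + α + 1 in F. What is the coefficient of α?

Multiply in ℤ_2[α]: (α)·(α⁵ + α⁴ + α² + α + 1) = α⁶ + α⁵ + α³ + α² + α.
Reduce using α⁶ ≡ α⁴ + α³ + α + 1 (mod α⁶ + α⁴ + α³ + α + 1).
Reduced: α⁵ + α⁴ + α² + 1.

0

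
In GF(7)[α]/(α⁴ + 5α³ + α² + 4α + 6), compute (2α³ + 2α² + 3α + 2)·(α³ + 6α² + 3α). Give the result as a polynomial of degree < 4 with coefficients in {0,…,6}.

5α^3 + α^2 + 6

Multiply in GF(7)[α]: (2α³ + 2α² + 3α + 2)·(α³ + 6α² + 3α) = 2α⁶ + 5α³ + 6α.
Reduce using α⁴ ≡ 2α³ + 6α² + 3α + 1 (mod α⁴ + 5α³ + α² + 4α + 6).
Reduced: 5α³ + α² + 6.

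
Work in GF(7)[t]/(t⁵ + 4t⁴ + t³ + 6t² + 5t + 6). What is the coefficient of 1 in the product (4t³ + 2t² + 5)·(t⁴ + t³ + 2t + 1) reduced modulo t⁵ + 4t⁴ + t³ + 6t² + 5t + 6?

1

Multiply in GF(7)[t]: (4t³ + 2t² + 5)·(t⁴ + t³ + 2t + 1) = 4t⁷ + 6t⁶ + 2t⁵ + 6t⁴ + 6t³ + 2t² + 3t + 5.
Reduce using t⁵ ≡ 3t⁴ + 6t³ + t² + 2t + 1 (mod t⁵ + 4t⁴ + t³ + 6t² + 5t + 6).
Reduced: t⁴ + t³ + 3t² + 6t + 1.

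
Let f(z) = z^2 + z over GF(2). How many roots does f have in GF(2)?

Evaluate at each of the 2 elements of GF(2):
f(0) = 0 → root; f(1) = 0 → root.
Roots: {0, 1}.

2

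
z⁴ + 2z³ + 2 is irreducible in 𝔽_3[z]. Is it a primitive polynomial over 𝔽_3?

Write f(z) = z⁴ + 2z³ + 2.
|GF(3^4)^×| = 3^4 − 1 = 80. Prime factorization: 80 = 2^4·5.
f is primitive ⇔ z has order 80 in GF(3)[z]/(f), i.e. z^(80/q) ≠ 1 for each prime q | 80.
z^(40) mod f = 2.
z^(16) mod f = 2z² + z + 2.
None equal 1, so z has full order 80; f is primitive.

Yes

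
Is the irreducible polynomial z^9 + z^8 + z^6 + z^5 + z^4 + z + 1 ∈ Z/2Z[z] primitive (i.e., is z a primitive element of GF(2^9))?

Write f(z) = z^9 + z^8 + z^6 + z^5 + z^4 + z + 1.
|GF(2^9)^×| = 2^9 − 1 = 511. Prime factorization: 511 = 7·73.
f is primitive ⇔ z has order 511 in GF(2)[z]/(f), i.e. z^(511/q) ≠ 1 for each prime q | 511.
z^(73) mod f = z^5 + z^2.
z^(7) mod f = z^7.
None equal 1, so z has full order 511; f is primitive.

Yes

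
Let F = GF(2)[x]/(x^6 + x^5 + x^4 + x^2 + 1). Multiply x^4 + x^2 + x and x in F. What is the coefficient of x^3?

1

Multiply in GF(2)[x]: (x^4 + x^2 + x)·(x) = x^5 + x^3 + x^2.
Reduced: x^5 + x^3 + x^2.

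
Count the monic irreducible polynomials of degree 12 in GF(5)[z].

20343700

The number of monic irreducibles of degree 12 over GF(5) is (1/12)·Σ_{d∣12} μ(12/d) 5^d.
Divisors of 12: 1, 2, 3, 4, 6, 12; μ(12/d) for each: 0, 1, 0, -1, -1, 1.
Σ = 5^2 − 5^4 − 5^6 + 5^12 = 244124400.
N = 244124400/12 = 20343700.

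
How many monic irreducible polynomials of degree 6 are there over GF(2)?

By the necklace-counting formula, N_2(6) = (1/6) Σ_{d|6} μ(6/d)·2^d.
Divisors of 6: 1, 2, 3, 6; μ(6/d) for each: 1, -1, -1, 1.
Σ = 2^1 − 2^2 − 2^3 + 2^6 = 54.
N = 54/6 = 9.

9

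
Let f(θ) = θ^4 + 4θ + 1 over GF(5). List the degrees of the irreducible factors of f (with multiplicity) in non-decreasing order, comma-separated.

Roots in GF(5): f(0) = 1; f(1) = 1; f(2) = 0 → root; f(3) = 4; f(4) = 3.
Linear factors from roots: (θ + 3).
Complete factorization: f(θ) = (θ + 3)·(θ^3 + 2θ^2 + 4θ + 2).
Factor degrees with multiplicity: 1 + 3 = 4.

1, 3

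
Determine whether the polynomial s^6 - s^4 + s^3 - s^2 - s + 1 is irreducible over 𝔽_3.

No

Write P(s) = s^6 - s^4 + s^3 - s^2 - s + 1.
Check for roots in 𝔽_3: P(0) = 1; P(1) = 0 → root; P(2) = 0 → root.
P(1) = 0, so (s − 1) divides P(s); P is reducible.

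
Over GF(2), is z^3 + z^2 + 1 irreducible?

Yes

Write h(z) = z^3 + z^2 + 1.
Check for roots in GF(2): h(0) = 1; h(1) = 1.
No roots. A degree-3 polynomial over a field with no linear factor is irreducible.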